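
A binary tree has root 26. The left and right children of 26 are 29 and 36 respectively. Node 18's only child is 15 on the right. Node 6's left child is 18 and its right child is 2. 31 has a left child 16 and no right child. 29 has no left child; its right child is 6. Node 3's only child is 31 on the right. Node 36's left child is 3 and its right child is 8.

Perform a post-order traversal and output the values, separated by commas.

15, 18, 2, 6, 29, 16, 31, 3, 8, 36, 26

Post-order visits the left subtree, then the right subtree, then the node.
At 26: go left to 29.
  At 29: no left child.
  At 29: go right to 6.
    At 6: go left to 18.
      At 18: no left child.
      At 18: go right to 15.
        15 is a leaf — visit 15.
      Visit 18.
    At 6: go right to 2.
      2 is a leaf — visit 2.
    Visit 6.
  Visit 29.
At 26: go right to 36.
  At 36: go left to 3.
    At 3: no left child.
    At 3: go right to 31.
      At 31: go left to 16.
        16 is a leaf — visit 16.
      At 31: no right child.
      Visit 31.
    Visit 3.
  At 36: go right to 8.
    8 is a leaf — visit 8.
  Visit 36.
Visit 26.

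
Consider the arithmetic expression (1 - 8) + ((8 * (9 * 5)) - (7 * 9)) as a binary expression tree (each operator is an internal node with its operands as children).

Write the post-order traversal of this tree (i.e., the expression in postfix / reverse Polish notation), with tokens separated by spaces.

Post-order on an expression tree gives postfix notation: for each operator, emit left operand, right operand, then the operator.

1 8 - 8 9 5 * * 7 9 * - +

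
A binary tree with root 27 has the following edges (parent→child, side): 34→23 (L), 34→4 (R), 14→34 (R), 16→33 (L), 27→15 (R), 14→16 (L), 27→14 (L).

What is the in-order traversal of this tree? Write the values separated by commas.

In-order visits the left subtree, then the node, then the right subtree.
At 27: go left to 14.
  At 14: go left to 16.
    At 16: go left to 33.
      33 is a leaf — visit 33.
    Visit 16.
    At 16: no right child.
  Visit 14.
  At 14: go right to 34.
    At 34: go left to 23.
      23 is a leaf — visit 23.
    Visit 34.
    At 34: go right to 4.
      4 is a leaf — visit 4.
Visit 27.
At 27: go right to 15.
  15 is a leaf — visit 15.

33, 16, 14, 23, 34, 4, 27, 15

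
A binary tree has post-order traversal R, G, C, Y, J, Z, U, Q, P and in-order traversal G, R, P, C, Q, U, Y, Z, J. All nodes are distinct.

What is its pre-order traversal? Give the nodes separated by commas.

The last element of post-order is the root; it splits in-order into left and right subtrees.
Root P: left subtree has 2 nodes {G, R}, right has 6 {C, Q, U, Y, Z, J}.
  Root G: left subtree has 0 nodes { }, right has 1 {R}.
  Root Q: left subtree has 1 node {C}, right has 4 {U, Y, Z, J}.
    Root U: left subtree has 0 nodes { }, right has 3 {Y, Z, J}.
      Root Z: left subtree has 1 node {Y}, right has 1 {J}.

P, G, R, Q, C, U, Z, Y, J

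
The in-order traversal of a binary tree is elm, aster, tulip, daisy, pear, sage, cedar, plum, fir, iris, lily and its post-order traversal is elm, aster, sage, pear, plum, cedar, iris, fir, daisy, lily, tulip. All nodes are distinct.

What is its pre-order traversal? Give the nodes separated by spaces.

tulip aster elm lily daisy fir cedar pear sage plum iris

The last element of post-order is the root; it splits in-order into left and right subtrees.
Root tulip: left subtree has 2 nodes {elm, aster}, right has 8 {daisy, pear, sage, cedar, plum, fir, iris, lily}.
  Root aster: left subtree has 1 node {elm}, right has 0 { }.
  Root lily: left subtree has 7 nodes {daisy, pear, sage, cedar, plum, fir, iris}, right has 0 { }.
    Root daisy: left subtree has 0 nodes { }, right has 6 {pear, sage, cedar, plum, fir, iris}.
      Root fir: left subtree has 4 nodes {pear, sage, cedar, plum}, right has 1 {iris}.
        Root cedar: left subtree has 2 nodes {pear, sage}, right has 1 {plum}.
          Root pear: left subtree has 0 nodes { }, right has 1 {sage}.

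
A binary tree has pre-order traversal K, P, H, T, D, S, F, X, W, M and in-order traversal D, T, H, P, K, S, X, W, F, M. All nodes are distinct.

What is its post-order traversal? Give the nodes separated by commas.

D, T, H, P, W, X, M, F, S, K

The first element of pre-order is the root; it splits in-order into left and right subtrees.
Root K: left subtree has 4 nodes {D, T, H, P}, right has 5 {S, X, W, F, M}.
  Root P: left subtree has 3 nodes {D, T, H}, right has 0 { }.
    Root H: left subtree has 2 nodes {D, T}, right has 0 { }.
      Root T: left subtree has 1 node {D}, right has 0 { }.
  Root S: left subtree has 0 nodes { }, right has 4 {X, W, F, M}.
    Root F: left subtree has 2 nodes {X, W}, right has 1 {M}.
      Root X: left subtree has 0 nodes { }, right has 1 {W}.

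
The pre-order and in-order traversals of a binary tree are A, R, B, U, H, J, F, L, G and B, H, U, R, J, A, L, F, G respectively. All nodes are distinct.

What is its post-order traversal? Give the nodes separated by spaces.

H U B J R L G F A

The first element of pre-order is the root; it splits in-order into left and right subtrees.
Root A: left subtree has 5 nodes {B, H, U, R, J}, right has 3 {L, F, G}.
  Root R: left subtree has 3 nodes {B, H, U}, right has 1 {J}.
    Root B: left subtree has 0 nodes { }, right has 2 {H, U}.
      Root U: left subtree has 1 node {H}, right has 0 { }.
  Root F: left subtree has 1 node {L}, right has 1 {G}.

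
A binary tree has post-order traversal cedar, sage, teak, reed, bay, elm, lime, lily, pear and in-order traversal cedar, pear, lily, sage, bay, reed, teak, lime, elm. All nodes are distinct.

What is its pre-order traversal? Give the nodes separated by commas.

The last element of post-order is the root; it splits in-order into left and right subtrees.
Root pear: left subtree has 1 node {cedar}, right has 7 {lily, sage, bay, reed, teak, lime, elm}.
  Root lily: left subtree has 0 nodes { }, right has 6 {sage, bay, reed, teak, lime, elm}.
    Root lime: left subtree has 4 nodes {sage, bay, reed, teak}, right has 1 {elm}.
      Root bay: left subtree has 1 node {sage}, right has 2 {reed, teak}.
        Root reed: left subtree has 0 nodes { }, right has 1 {teak}.

pear, cedar, lily, lime, bay, sage, reed, teak, elm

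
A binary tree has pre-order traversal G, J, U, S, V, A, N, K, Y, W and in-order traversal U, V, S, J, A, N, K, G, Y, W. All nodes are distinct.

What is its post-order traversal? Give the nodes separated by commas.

V, S, U, K, N, A, J, W, Y, G

The first element of pre-order is the root; it splits in-order into left and right subtrees.
Root G: left subtree has 7 nodes {U, V, S, J, A, N, K}, right has 2 {Y, W}.
  Root J: left subtree has 3 nodes {U, V, S}, right has 3 {A, N, K}.
    Root U: left subtree has 0 nodes { }, right has 2 {V, S}.
      Root S: left subtree has 1 node {V}, right has 0 { }.
    Root A: left subtree has 0 nodes { }, right has 2 {N, K}.
      Root N: left subtree has 0 nodes { }, right has 1 {K}.
  Root Y: left subtree has 0 nodes { }, right has 1 {W}.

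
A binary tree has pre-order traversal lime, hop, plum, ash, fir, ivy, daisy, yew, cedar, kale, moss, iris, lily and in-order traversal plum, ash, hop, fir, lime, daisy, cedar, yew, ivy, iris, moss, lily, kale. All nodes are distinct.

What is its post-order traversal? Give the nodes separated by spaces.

ash plum fir hop cedar yew daisy iris lily moss kale ivy lime

The first element of pre-order is the root; it splits in-order into left and right subtrees.
Root lime: left subtree has 4 nodes {plum, ash, hop, fir}, right has 8 {daisy, cedar, yew, ivy, iris, moss, lily, kale}.
  Root hop: left subtree has 2 nodes {plum, ash}, right has 1 {fir}.
    Root plum: left subtree has 0 nodes { }, right has 1 {ash}.
  Root ivy: left subtree has 3 nodes {daisy, cedar, yew}, right has 4 {iris, moss, lily, kale}.
    Root daisy: left subtree has 0 nodes { }, right has 2 {cedar, yew}.
      Root yew: left subtree has 1 node {cedar}, right has 0 { }.
    Root kale: left subtree has 3 nodes {iris, moss, lily}, right has 0 { }.
      Root moss: left subtree has 1 node {iris}, right has 1 {lily}.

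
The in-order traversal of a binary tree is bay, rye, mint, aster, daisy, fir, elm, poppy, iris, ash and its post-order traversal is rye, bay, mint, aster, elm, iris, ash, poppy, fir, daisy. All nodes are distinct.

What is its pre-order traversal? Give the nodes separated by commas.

daisy, aster, mint, bay, rye, fir, poppy, elm, ash, iris

The last element of post-order is the root; it splits in-order into left and right subtrees.
Root daisy: left subtree has 4 nodes {bay, rye, mint, aster}, right has 5 {fir, elm, poppy, iris, ash}.
  Root aster: left subtree has 3 nodes {bay, rye, mint}, right has 0 { }.
    Root mint: left subtree has 2 nodes {bay, rye}, right has 0 { }.
      Root bay: left subtree has 0 nodes { }, right has 1 {rye}.
  Root fir: left subtree has 0 nodes { }, right has 4 {elm, poppy, iris, ash}.
    Root poppy: left subtree has 1 node {elm}, right has 2 {iris, ash}.
      Root ash: left subtree has 1 node {iris}, right has 0 { }.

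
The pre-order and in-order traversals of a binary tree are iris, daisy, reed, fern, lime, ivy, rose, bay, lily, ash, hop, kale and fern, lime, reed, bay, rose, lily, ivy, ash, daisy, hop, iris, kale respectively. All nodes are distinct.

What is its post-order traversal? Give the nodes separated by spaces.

The first element of pre-order is the root; it splits in-order into left and right subtrees.
Root iris: left subtree has 10 nodes {fern, lime, reed, bay, rose, lily, ivy, ash, daisy, hop}, right has 1 {kale}.
  Root daisy: left subtree has 8 nodes {fern, lime, reed, bay, rose, lily, ivy, ash}, right has 1 {hop}.
    Root reed: left subtree has 2 nodes {fern, lime}, right has 5 {bay, rose, lily, ivy, ash}.
      Root fern: left subtree has 0 nodes { }, right has 1 {lime}.
      Root ivy: left subtree has 3 nodes {bay, rose, lily}, right has 1 {ash}.
        Root rose: left subtree has 1 node {bay}, right has 1 {lily}.

lime fern bay lily rose ash ivy reed hop daisy kale iris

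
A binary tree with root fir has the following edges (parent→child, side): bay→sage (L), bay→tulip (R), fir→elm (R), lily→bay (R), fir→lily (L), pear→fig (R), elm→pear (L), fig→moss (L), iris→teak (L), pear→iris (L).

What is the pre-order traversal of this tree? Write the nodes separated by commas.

fir, lily, bay, sage, tulip, elm, pear, iris, teak, fig, moss

Pre-order visits the node, then its left subtree, then its right subtree.
Visit fir.
At fir: go left to lily.
  Visit lily.
  At lily: no left child.
  At lily: go right to bay.
    Visit bay.
    At bay: go left to sage.
      sage is a leaf — visit sage.
    At bay: go right to tulip.
      tulip is a leaf — visit tulip.
At fir: go right to elm.
  Visit elm.
  At elm: go left to pear.
    Visit pear.
    At pear: go left to iris.
      Visit iris.
      At iris: go left to teak.
        teak is a leaf — visit teak.
      At iris: no right child.
    At pear: go right to fig.
      Visit fig.
      At fig: go left to moss.
        moss is a leaf — visit moss.
      At fig: no right child.
  At elm: no right child.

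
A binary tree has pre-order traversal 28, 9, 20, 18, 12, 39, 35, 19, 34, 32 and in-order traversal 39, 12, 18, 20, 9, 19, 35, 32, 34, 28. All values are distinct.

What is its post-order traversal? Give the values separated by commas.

The first element of pre-order is the root; it splits in-order into left and right subtrees.
Root 28: left subtree has 9 nodes {39, 12, 18, 20, 9, 19, 35, 32, 34}, right has 0 { }.
  Root 9: left subtree has 4 nodes {39, 12, 18, 20}, right has 4 {19, 35, 32, 34}.
    Root 20: left subtree has 3 nodes {39, 12, 18}, right has 0 { }.
      Root 18: left subtree has 2 nodes {39, 12}, right has 0 { }.
        Root 12: left subtree has 1 node {39}, right has 0 { }.
    Root 35: left subtree has 1 node {19}, right has 2 {32, 34}.
      Root 34: left subtree has 1 node {32}, right has 0 { }.

39, 12, 18, 20, 19, 32, 34, 35, 9, 28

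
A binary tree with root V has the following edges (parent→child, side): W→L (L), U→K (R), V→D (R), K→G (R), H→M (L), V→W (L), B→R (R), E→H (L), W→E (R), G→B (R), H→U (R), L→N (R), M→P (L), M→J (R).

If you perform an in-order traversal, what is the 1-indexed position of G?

In-order visits the left subtree, then the node, then the right subtree.
At V: go left to W.
  At W: go left to L.
    At L: no left child.
    Visit L.
    At L: go right to N.
      N is a leaf — visit N.
  Visit W.
  At W: go right to E.
    At E: go left to H.
      At H: go left to M.
        At M: go left to P.
          P is a leaf — visit P.
        Visit M.
        At M: go right to J.
          J is a leaf — visit J.
      Visit H.
      At H: go right to U.
        At U: no left child.
        Visit U.
        At U: go right to K.
          At K: no left child.
          Visit K.
          At K: go right to G.
            At G: no left child.
            Visit G.
            At G: go right to B.
              At B: no left child.
              Visit B.
              At B: go right to R.
                R is a leaf — visit R.
    Visit E.
    At E: no right child.
Visit V.
At V: go right to D.
  D is a leaf — visit D.
Full in-order sequence: L, N, W, P, M, J, H, U, K, G, B, R, E, V, D.

10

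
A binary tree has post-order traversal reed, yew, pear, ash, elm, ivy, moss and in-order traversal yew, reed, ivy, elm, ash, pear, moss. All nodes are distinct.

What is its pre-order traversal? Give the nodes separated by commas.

The last element of post-order is the root; it splits in-order into left and right subtrees.
Root moss: left subtree has 6 nodes {yew, reed, ivy, elm, ash, pear}, right has 0 { }.
  Root ivy: left subtree has 2 nodes {yew, reed}, right has 3 {elm, ash, pear}.
    Root yew: left subtree has 0 nodes { }, right has 1 {reed}.
    Root elm: left subtree has 0 nodes { }, right has 2 {ash, pear}.
      Root ash: left subtree has 0 nodes { }, right has 1 {pear}.

moss, ivy, yew, reed, elm, ash, pear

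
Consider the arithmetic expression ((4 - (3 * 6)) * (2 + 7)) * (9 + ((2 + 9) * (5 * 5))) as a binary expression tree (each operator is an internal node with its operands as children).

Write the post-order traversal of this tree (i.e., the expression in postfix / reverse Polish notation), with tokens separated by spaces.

4 3 6 * - 2 7 + * 9 2 9 + 5 5 * * + *

Post-order on an expression tree gives postfix notation: for each operator, emit left operand, right operand, then the operator.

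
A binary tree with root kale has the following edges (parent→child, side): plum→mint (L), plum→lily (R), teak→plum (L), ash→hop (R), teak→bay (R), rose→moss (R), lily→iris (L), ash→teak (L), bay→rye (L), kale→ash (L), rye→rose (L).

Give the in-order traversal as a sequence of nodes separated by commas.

mint, plum, iris, lily, teak, rose, moss, rye, bay, ash, hop, kale

In-order visits the left subtree, then the node, then the right subtree.
At kale: go left to ash.
  At ash: go left to teak.
    At teak: go left to plum.
      At plum: go left to mint.
        mint is a leaf — visit mint.
      Visit plum.
      At plum: go right to lily.
        At lily: go left to iris.
          iris is a leaf — visit iris.
        Visit lily.
        At lily: no right child.
    Visit teak.
    At teak: go right to bay.
      At bay: go left to rye.
        At rye: go left to rose.
          At rose: no left child.
          Visit rose.
          At rose: go right to moss.
            moss is a leaf — visit moss.
        Visit rye.
        At rye: no right child.
      Visit bay.
      At bay: no right child.
  Visit ash.
  At ash: go right to hop.
    hop is a leaf — visit hop.
Visit kale.
At kale: no right child.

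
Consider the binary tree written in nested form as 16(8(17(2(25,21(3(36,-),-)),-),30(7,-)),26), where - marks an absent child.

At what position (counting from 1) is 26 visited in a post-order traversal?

Post-order visits the left subtree, then the right subtree, then the node.
At 16: go left to 8.
  At 8: go left to 17.
    At 17: go left to 2.
      At 2: go left to 25.
        25 is a leaf — visit 25.
      At 2: go right to 21.
        At 21: go left to 3.
          At 3: go left to 36.
            36 is a leaf — visit 36.
          At 3: no right child.
          Visit 3.
        At 21: no right child.
        Visit 21.
      Visit 2.
    At 17: no right child.
    Visit 17.
  At 8: go right to 30.
    At 30: go left to 7.
      7 is a leaf — visit 7.
    At 30: no right child.
    Visit 30.
  Visit 8.
At 16: go right to 26.
  26 is a leaf — visit 26.
Visit 16.
Full post-order sequence: 25, 36, 3, 21, 2, 17, 7, 30, 8, 26, 16.

10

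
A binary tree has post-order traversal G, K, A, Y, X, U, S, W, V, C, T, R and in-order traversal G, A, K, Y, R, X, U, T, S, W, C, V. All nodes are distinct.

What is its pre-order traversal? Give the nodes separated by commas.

R, Y, A, G, K, T, U, X, C, W, S, V

The last element of post-order is the root; it splits in-order into left and right subtrees.
Root R: left subtree has 4 nodes {G, A, K, Y}, right has 7 {X, U, T, S, W, C, V}.
  Root Y: left subtree has 3 nodes {G, A, K}, right has 0 { }.
    Root A: left subtree has 1 node {G}, right has 1 {K}.
  Root T: left subtree has 2 nodes {X, U}, right has 4 {S, W, C, V}.
    Root U: left subtree has 1 node {X}, right has 0 { }.
    Root C: left subtree has 2 nodes {S, W}, right has 1 {V}.
      Root W: left subtree has 1 node {S}, right has 0 { }.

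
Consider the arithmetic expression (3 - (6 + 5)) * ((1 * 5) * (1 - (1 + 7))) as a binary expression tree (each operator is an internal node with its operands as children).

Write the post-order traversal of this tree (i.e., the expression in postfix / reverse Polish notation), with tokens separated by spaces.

3 6 5 + - 1 5 * 1 1 7 + - * *

Post-order on an expression tree gives postfix notation: for each operator, emit left operand, right operand, then the operator.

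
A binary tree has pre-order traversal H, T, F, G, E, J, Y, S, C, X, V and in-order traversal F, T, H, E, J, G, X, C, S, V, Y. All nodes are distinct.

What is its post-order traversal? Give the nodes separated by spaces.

F T J E X C V S Y G H

The first element of pre-order is the root; it splits in-order into left and right subtrees.
Root H: left subtree has 2 nodes {F, T}, right has 8 {E, J, G, X, C, S, V, Y}.
  Root T: left subtree has 1 node {F}, right has 0 { }.
  Root G: left subtree has 2 nodes {E, J}, right has 5 {X, C, S, V, Y}.
    Root E: left subtree has 0 nodes { }, right has 1 {J}.
    Root Y: left subtree has 4 nodes {X, C, S, V}, right has 0 { }.
      Root S: left subtree has 2 nodes {X, C}, right has 1 {V}.
        Root C: left subtree has 1 node {X}, right has 0 { }.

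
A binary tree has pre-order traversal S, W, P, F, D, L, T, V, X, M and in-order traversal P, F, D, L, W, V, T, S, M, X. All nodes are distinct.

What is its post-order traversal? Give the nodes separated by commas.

The first element of pre-order is the root; it splits in-order into left and right subtrees.
Root S: left subtree has 7 nodes {P, F, D, L, W, V, T}, right has 2 {M, X}.
  Root W: left subtree has 4 nodes {P, F, D, L}, right has 2 {V, T}.
    Root P: left subtree has 0 nodes { }, right has 3 {F, D, L}.
      Root F: left subtree has 0 nodes { }, right has 2 {D, L}.
        Root D: left subtree has 0 nodes { }, right has 1 {L}.
    Root T: left subtree has 1 node {V}, right has 0 { }.
  Root X: left subtree has 1 node {M}, right has 0 { }.

L, D, F, P, V, T, W, M, X, S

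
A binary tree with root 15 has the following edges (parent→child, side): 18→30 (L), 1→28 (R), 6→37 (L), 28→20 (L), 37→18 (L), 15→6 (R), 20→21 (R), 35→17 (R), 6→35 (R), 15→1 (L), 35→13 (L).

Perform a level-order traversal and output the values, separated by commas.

15, 1, 6, 28, 37, 35, 20, 18, 13, 17, 21, 30

Level-order visits nodes level by level from the root, left to right within each level.
Level 0: 15
Level 1: 1, 6
Level 2: 28, 37, 35
Level 3: 20, 18, 13, 17
Level 4: 21, 30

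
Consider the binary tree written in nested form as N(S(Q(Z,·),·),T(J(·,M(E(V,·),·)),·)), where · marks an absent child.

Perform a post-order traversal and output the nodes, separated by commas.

Z, Q, S, V, E, M, J, T, N

Post-order visits the left subtree, then the right subtree, then the node.
At N: go left to S.
  At S: go left to Q.
    At Q: go left to Z.
      Z is a leaf — visit Z.
    At Q: no right child.
    Visit Q.
  At S: no right child.
  Visit S.
At N: go right to T.
  At T: go left to J.
    At J: no left child.
    At J: go right to M.
      At M: go left to E.
        At E: go left to V.
          V is a leaf — visit V.
        At E: no right child.
        Visit E.
      At M: no right child.
      Visit M.
    Visit J.
  At T: no right child.
  Visit T.
Visit N.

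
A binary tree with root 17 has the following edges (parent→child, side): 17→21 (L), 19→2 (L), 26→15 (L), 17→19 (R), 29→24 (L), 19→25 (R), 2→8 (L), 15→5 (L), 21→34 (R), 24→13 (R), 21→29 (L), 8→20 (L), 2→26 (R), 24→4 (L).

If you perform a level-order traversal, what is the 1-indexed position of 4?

11

Level-order visits nodes level by level from the root, left to right within each level.
Level 0: 17
Level 1: 21, 19
Level 2: 29, 34, 2, 25
Level 3: 24, 8, 26
Level 4: 4, 13, 20, 15
Level 5: 5
Full level-order sequence: 17, 21, 19, 29, 34, 2, 25, 24, 8, 26, 4, 13, 20, 15, 5.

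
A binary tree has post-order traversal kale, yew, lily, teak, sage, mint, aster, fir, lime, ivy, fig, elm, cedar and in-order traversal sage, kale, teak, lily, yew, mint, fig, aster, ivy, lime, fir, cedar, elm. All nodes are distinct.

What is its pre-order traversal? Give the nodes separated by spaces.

cedar fig mint sage teak kale lily yew ivy aster lime fir elm

The last element of post-order is the root; it splits in-order into left and right subtrees.
Root cedar: left subtree has 11 nodes {sage, kale, teak, lily, yew, mint, fig, aster, ivy, lime, fir}, right has 1 {elm}.
  Root fig: left subtree has 6 nodes {sage, kale, teak, lily, yew, mint}, right has 4 {aster, ivy, lime, fir}.
    Root mint: left subtree has 5 nodes {sage, kale, teak, lily, yew}, right has 0 { }.
      Root sage: left subtree has 0 nodes { }, right has 4 {kale, teak, lily, yew}.
        Root teak: left subtree has 1 node {kale}, right has 2 {lily, yew}.
          Root lily: left subtree has 0 nodes { }, right has 1 {yew}.
    Root ivy: left subtree has 1 node {aster}, right has 2 {lime, fir}.
      Root lime: left subtree has 0 nodes { }, right has 1 {fir}.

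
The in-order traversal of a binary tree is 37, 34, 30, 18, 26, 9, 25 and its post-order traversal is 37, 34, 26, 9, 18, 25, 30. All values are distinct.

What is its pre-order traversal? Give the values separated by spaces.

30 34 37 25 18 9 26

The last element of post-order is the root; it splits in-order into left and right subtrees.
Root 30: left subtree has 2 nodes {37, 34}, right has 4 {18, 26, 9, 25}.
  Root 34: left subtree has 1 node {37}, right has 0 { }.
  Root 25: left subtree has 3 nodes {18, 26, 9}, right has 0 { }.
    Root 18: left subtree has 0 nodes { }, right has 2 {26, 9}.
      Root 9: left subtree has 1 node {26}, right has 0 { }.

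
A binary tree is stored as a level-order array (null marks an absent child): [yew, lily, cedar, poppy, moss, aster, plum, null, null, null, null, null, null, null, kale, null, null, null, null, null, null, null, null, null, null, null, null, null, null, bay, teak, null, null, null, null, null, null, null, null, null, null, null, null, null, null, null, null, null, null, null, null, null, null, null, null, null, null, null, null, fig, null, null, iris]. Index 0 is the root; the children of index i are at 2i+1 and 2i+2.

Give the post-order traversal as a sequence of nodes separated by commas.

poppy, moss, lily, aster, fig, bay, iris, teak, kale, plum, cedar, yew

Post-order visits the left subtree, then the right subtree, then the node.
At yew: go left to lily.
  At lily: go left to poppy.
    poppy is a leaf — visit poppy.
  At lily: go right to moss.
    moss is a leaf — visit moss.
  Visit lily.
At yew: go right to cedar.
  At cedar: go left to aster.
    aster is a leaf — visit aster.
  At cedar: go right to plum.
    At plum: no left child.
    At plum: go right to kale.
      At kale: go left to bay.
        At bay: go left to fig.
          fig is a leaf — visit fig.
        At bay: no right child.
        Visit bay.
      At kale: go right to teak.
        At teak: no left child.
        At teak: go right to iris.
          iris is a leaf — visit iris.
        Visit teak.
      Visit kale.
    Visit plum.
  Visit cedar.
Visit yew.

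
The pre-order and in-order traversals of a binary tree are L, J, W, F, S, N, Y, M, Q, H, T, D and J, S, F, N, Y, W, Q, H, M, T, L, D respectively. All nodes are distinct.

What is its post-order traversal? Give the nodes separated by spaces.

S Y N F H Q T M W J D L

The first element of pre-order is the root; it splits in-order into left and right subtrees.
Root L: left subtree has 10 nodes {J, S, F, N, Y, W, Q, H, M, T}, right has 1 {D}.
  Root J: left subtree has 0 nodes { }, right has 9 {S, F, N, Y, W, Q, H, M, T}.
    Root W: left subtree has 4 nodes {S, F, N, Y}, right has 4 {Q, H, M, T}.
      Root F: left subtree has 1 node {S}, right has 2 {N, Y}.
        Root N: left subtree has 0 nodes { }, right has 1 {Y}.
      Root M: left subtree has 2 nodes {Q, H}, right has 1 {T}.
        Root Q: left subtree has 0 nodes { }, right has 1 {H}.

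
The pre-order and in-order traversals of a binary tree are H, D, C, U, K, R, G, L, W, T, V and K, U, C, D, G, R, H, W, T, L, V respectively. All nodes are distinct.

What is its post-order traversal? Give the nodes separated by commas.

The first element of pre-order is the root; it splits in-order into left and right subtrees.
Root H: left subtree has 6 nodes {K, U, C, D, G, R}, right has 4 {W, T, L, V}.
  Root D: left subtree has 3 nodes {K, U, C}, right has 2 {G, R}.
    Root C: left subtree has 2 nodes {K, U}, right has 0 { }.
      Root U: left subtree has 1 node {K}, right has 0 { }.
    Root R: left subtree has 1 node {G}, right has 0 { }.
  Root L: left subtree has 2 nodes {W, T}, right has 1 {V}.
    Root W: left subtree has 0 nodes { }, right has 1 {T}.

K, U, C, G, R, D, T, W, V, L, H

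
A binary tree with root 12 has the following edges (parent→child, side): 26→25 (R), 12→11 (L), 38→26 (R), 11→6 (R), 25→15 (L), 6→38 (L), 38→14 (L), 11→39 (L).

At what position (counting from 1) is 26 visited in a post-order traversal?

Post-order visits the left subtree, then the right subtree, then the node.
At 12: go left to 11.
  At 11: go left to 39.
    39 is a leaf — visit 39.
  At 11: go right to 6.
    At 6: go left to 38.
      At 38: go left to 14.
        14 is a leaf — visit 14.
      At 38: go right to 26.
        At 26: no left child.
        At 26: go right to 25.
          At 25: go left to 15.
            15 is a leaf — visit 15.
          At 25: no right child.
          Visit 25.
        Visit 26.
      Visit 38.
    At 6: no right child.
    Visit 6.
  Visit 11.
At 12: no right child.
Visit 12.
Full post-order sequence: 39, 14, 15, 25, 26, 38, 6, 11, 12.

5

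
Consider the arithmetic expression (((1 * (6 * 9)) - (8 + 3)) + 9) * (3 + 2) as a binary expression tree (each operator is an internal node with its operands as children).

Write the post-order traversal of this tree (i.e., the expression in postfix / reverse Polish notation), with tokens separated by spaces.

1 6 9 * * 8 3 + - 9 + 3 2 + *

Post-order on an expression tree gives postfix notation: for each operator, emit left operand, right operand, then the operator.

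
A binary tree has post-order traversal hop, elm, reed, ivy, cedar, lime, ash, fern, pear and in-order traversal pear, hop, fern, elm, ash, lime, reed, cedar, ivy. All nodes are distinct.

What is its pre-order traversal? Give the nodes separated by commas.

pear, fern, hop, ash, elm, lime, cedar, reed, ivy

The last element of post-order is the root; it splits in-order into left and right subtrees.
Root pear: left subtree has 0 nodes { }, right has 8 {hop, fern, elm, ash, lime, reed, cedar, ivy}.
  Root fern: left subtree has 1 node {hop}, right has 6 {elm, ash, lime, reed, cedar, ivy}.
    Root ash: left subtree has 1 node {elm}, right has 4 {lime, reed, cedar, ivy}.
      Root lime: left subtree has 0 nodes { }, right has 3 {reed, cedar, ivy}.
        Root cedar: left subtree has 1 node {reed}, right has 1 {ivy}.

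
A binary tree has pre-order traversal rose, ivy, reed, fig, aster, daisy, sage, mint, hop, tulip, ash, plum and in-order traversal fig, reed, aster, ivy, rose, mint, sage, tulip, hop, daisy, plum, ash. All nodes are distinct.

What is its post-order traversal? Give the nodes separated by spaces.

fig aster reed ivy mint tulip hop sage plum ash daisy rose

The first element of pre-order is the root; it splits in-order into left and right subtrees.
Root rose: left subtree has 4 nodes {fig, reed, aster, ivy}, right has 7 {mint, sage, tulip, hop, daisy, plum, ash}.
  Root ivy: left subtree has 3 nodes {fig, reed, aster}, right has 0 { }.
    Root reed: left subtree has 1 node {fig}, right has 1 {aster}.
  Root daisy: left subtree has 4 nodes {mint, sage, tulip, hop}, right has 2 {plum, ash}.
    Root sage: left subtree has 1 node {mint}, right has 2 {tulip, hop}.
      Root hop: left subtree has 1 node {tulip}, right has 0 { }.
    Root ash: left subtree has 1 node {plum}, right has 0 { }.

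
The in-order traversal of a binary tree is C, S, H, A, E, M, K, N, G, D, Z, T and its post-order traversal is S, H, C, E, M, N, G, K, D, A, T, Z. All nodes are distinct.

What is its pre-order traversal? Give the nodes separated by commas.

The last element of post-order is the root; it splits in-order into left and right subtrees.
Root Z: left subtree has 10 nodes {C, S, H, A, E, M, K, N, G, D}, right has 1 {T}.
  Root A: left subtree has 3 nodes {C, S, H}, right has 6 {E, M, K, N, G, D}.
    Root C: left subtree has 0 nodes { }, right has 2 {S, H}.
      Root H: left subtree has 1 node {S}, right has 0 { }.
    Root D: left subtree has 5 nodes {E, M, K, N, G}, right has 0 { }.
      Root K: left subtree has 2 nodes {E, M}, right has 2 {N, G}.
        Root M: left subtree has 1 node {E}, right has 0 { }.
        Root G: left subtree has 1 node {N}, right has 0 { }.

Z, A, C, H, S, D, K, M, E, G, N, T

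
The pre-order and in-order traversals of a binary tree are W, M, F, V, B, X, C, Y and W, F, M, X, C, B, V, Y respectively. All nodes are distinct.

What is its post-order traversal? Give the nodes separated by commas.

F, C, X, B, Y, V, M, W

The first element of pre-order is the root; it splits in-order into left and right subtrees.
Root W: left subtree has 0 nodes { }, right has 7 {F, M, X, C, B, V, Y}.
  Root M: left subtree has 1 node {F}, right has 5 {X, C, B, V, Y}.
    Root V: left subtree has 3 nodes {X, C, B}, right has 1 {Y}.
      Root B: left subtree has 2 nodes {X, C}, right has 0 { }.
        Root X: left subtree has 0 nodes { }, right has 1 {C}.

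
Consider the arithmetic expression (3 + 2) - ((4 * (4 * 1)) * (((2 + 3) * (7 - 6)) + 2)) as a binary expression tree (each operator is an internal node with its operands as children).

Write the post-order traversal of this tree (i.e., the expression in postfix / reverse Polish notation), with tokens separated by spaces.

3 2 + 4 4 1 * * 2 3 + 7 6 - * 2 + * -

Post-order on an expression tree gives postfix notation: for each operator, emit left operand, right operand, then the operator.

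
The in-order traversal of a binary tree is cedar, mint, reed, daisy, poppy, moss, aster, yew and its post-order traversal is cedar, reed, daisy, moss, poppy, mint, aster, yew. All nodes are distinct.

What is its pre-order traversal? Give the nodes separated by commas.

The last element of post-order is the root; it splits in-order into left and right subtrees.
Root yew: left subtree has 7 nodes {cedar, mint, reed, daisy, poppy, moss, aster}, right has 0 { }.
  Root aster: left subtree has 6 nodes {cedar, mint, reed, daisy, poppy, moss}, right has 0 { }.
    Root mint: left subtree has 1 node {cedar}, right has 4 {reed, daisy, poppy, moss}.
      Root poppy: left subtree has 2 nodes {reed, daisy}, right has 1 {moss}.
        Root daisy: left subtree has 1 node {reed}, right has 0 { }.

yew, aster, mint, cedar, poppy, daisy, reed, moss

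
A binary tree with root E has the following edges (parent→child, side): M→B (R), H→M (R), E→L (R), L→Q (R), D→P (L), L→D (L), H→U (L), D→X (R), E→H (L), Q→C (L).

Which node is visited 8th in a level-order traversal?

Level-order visits nodes level by level from the root, left to right within each level.
Level 0: E
Level 1: H, L
Level 2: U, M, D, Q
Level 3: B, P, X, C
Full level-order sequence: E, H, L, U, M, D, Q, B, P, X, C.

B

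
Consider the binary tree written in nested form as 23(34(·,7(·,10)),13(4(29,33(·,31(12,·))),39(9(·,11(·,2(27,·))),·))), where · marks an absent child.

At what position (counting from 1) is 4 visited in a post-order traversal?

8

Post-order visits the left subtree, then the right subtree, then the node.
At 23: go left to 34.
  At 34: no left child.
  At 34: go right to 7.
    At 7: no left child.
    At 7: go right to 10.
      10 is a leaf — visit 10.
    Visit 7.
  Visit 34.
At 23: go right to 13.
  At 13: go left to 4.
    At 4: go left to 29.
      29 is a leaf — visit 29.
    At 4: go right to 33.
      At 33: no left child.
      At 33: go right to 31.
        At 31: go left to 12.
          12 is a leaf — visit 12.
        At 31: no right child.
        Visit 31.
      Visit 33.
    Visit 4.
  At 13: go right to 39.
    At 39: go left to 9.
      At 9: no left child.
      At 9: go right to 11.
        At 11: no left child.
        At 11: go right to 2.
          At 2: go left to 27.
            27 is a leaf — visit 27.
          At 2: no right child.
          Visit 2.
        Visit 11.
      Visit 9.
    At 39: no right child.
    Visit 39.
  Visit 13.
Visit 23.
Full post-order sequence: 10, 7, 34, 29, 12, 31, 33, 4, 27, 2, 11, 9, 39, 13, 23.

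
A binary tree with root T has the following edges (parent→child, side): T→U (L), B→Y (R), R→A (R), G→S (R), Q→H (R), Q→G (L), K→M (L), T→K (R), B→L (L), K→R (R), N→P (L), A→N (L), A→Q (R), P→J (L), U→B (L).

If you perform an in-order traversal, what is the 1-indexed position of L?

1

In-order visits the left subtree, then the node, then the right subtree.
At T: go left to U.
  At U: go left to B.
    At B: go left to L.
      L is a leaf — visit L.
    Visit B.
    At B: go right to Y.
      Y is a leaf — visit Y.
  Visit U.
  At U: no right child.
Visit T.
At T: go right to K.
  At K: go left to M.
    M is a leaf — visit M.
  Visit K.
  At K: go right to R.
    At R: no left child.
    Visit R.
    At R: go right to A.
      At A: go left to N.
        At N: go left to P.
          At P: go left to J.
            J is a leaf — visit J.
          Visit P.
          At P: no right child.
        Visit N.
        At N: no right child.
      Visit A.
      At A: go right to Q.
        At Q: go left to G.
          At G: no left child.
          Visit G.
          At G: go right to S.
            S is a leaf — visit S.
        Visit Q.
        At Q: go right to H.
          H is a leaf — visit H.
Full in-order sequence: L, B, Y, U, T, M, K, R, J, P, N, A, G, S, Q, H.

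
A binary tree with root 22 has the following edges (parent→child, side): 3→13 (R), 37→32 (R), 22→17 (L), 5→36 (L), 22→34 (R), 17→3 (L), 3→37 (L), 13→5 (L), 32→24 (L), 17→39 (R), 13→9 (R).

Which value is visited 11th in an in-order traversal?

In-order visits the left subtree, then the node, then the right subtree.
At 22: go left to 17.
  At 17: go left to 3.
    At 3: go left to 37.
      At 37: no left child.
      Visit 37.
      At 37: go right to 32.
        At 32: go left to 24.
          24 is a leaf — visit 24.
        Visit 32.
        At 32: no right child.
    Visit 3.
    At 3: go right to 13.
      At 13: go left to 5.
        At 5: go left to 36.
          36 is a leaf — visit 36.
        Visit 5.
        At 5: no right child.
      Visit 13.
      At 13: go right to 9.
        9 is a leaf — visit 9.
  Visit 17.
  At 17: go right to 39.
    39 is a leaf — visit 39.
Visit 22.
At 22: go right to 34.
  34 is a leaf — visit 34.
Full in-order sequence: 37, 24, 32, 3, 36, 5, 13, 9, 17, 39, 22, 34.

22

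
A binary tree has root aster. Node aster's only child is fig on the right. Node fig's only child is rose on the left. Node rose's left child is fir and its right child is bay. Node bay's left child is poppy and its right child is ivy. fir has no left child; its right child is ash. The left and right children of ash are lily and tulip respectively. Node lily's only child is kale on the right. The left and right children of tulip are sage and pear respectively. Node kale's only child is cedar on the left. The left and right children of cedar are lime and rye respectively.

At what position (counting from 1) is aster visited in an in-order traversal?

In-order visits the left subtree, then the node, then the right subtree.
At aster: no left child.
Visit aster.
At aster: go right to fig.
  At fig: go left to rose.
    At rose: go left to fir.
      At fir: no left child.
      Visit fir.
      At fir: go right to ash.
        At ash: go left to lily.
          At lily: no left child.
          Visit lily.
          At lily: go right to kale.
            At kale: go left to cedar.
              At cedar: go left to lime.
                lime is a leaf — visit lime.
              Visit cedar.
              At cedar: go right to rye.
                rye is a leaf — visit rye.
            Visit kale.
            At kale: no right child.
        Visit ash.
        At ash: go right to tulip.
          At tulip: go left to sage.
            sage is a leaf — visit sage.
          Visit tulip.
          At tulip: go right to pear.
            pear is a leaf — visit pear.
    Visit rose.
    At rose: go right to bay.
      At bay: go left to poppy.
        poppy is a leaf — visit poppy.
      Visit bay.
      At bay: go right to ivy.
        ivy is a leaf — visit ivy.
  Visit fig.
  At fig: no right child.
Full in-order sequence: aster, fir, lily, lime, cedar, rye, kale, ash, sage, tulip, pear, rose, poppy, bay, ivy, fig.

1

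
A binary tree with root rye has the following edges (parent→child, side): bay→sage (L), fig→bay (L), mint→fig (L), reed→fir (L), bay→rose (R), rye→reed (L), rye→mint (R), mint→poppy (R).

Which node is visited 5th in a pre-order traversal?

Pre-order visits the node, then its left subtree, then its right subtree.
Visit rye.
At rye: go left to reed.
  Visit reed.
  At reed: go left to fir.
    fir is a leaf — visit fir.
  At reed: no right child.
At rye: go right to mint.
  Visit mint.
  At mint: go left to fig.
    Visit fig.
    At fig: go left to bay.
      Visit bay.
      At bay: go left to sage.
        sage is a leaf — visit sage.
      At bay: go right to rose.
        rose is a leaf — visit rose.
    At fig: no right child.
  At mint: go right to poppy.
    poppy is a leaf — visit poppy.
Full pre-order sequence: rye, reed, fir, mint, fig, bay, sage, rose, poppy.

fig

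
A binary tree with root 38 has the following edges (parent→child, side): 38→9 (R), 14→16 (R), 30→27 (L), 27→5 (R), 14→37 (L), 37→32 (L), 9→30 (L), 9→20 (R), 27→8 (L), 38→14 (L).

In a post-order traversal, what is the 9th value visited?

Post-order visits the left subtree, then the right subtree, then the node.
At 38: go left to 14.
  At 14: go left to 37.
    At 37: go left to 32.
      32 is a leaf — visit 32.
    At 37: no right child.
    Visit 37.
  At 14: go right to 16.
    16 is a leaf — visit 16.
  Visit 14.
At 38: go right to 9.
  At 9: go left to 30.
    At 30: go left to 27.
      At 27: go left to 8.
        8 is a leaf — visit 8.
      At 27: go right to 5.
        5 is a leaf — visit 5.
      Visit 27.
    At 30: no right child.
    Visit 30.
  At 9: go right to 20.
    20 is a leaf — visit 20.
  Visit 9.
Visit 38.
Full post-order sequence: 32, 37, 16, 14, 8, 5, 27, 30, 20, 9, 38.

20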